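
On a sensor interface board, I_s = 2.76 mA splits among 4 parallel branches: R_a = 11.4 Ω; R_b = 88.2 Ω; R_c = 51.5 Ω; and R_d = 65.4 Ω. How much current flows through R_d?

Conductances: ΣG = 1/11.4 + 1/88.2 + 1/51.5 + 1/65.4 = 0.1338 (1/Ω).
R_d takes the fraction G_k/ΣG = 0.01529/0.1338 = 0.1143, so I = 2.76 × 0.1143 = 0.3155 mA.

I ≈ 0.315 mA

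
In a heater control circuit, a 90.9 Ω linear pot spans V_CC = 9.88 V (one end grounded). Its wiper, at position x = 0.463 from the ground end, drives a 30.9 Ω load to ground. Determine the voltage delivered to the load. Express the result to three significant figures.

Split the track: R_lower = x·R_p = 42.09 Ω, R_upper = (1−x)·R_p = 48.81 Ω.
(x·R_p) ‖ R_L = 17.82 Ω.
Loaded-divider output: V_out = 9.88 × 0.2674 = 2.642 V.

V_out ≈ 2.64 V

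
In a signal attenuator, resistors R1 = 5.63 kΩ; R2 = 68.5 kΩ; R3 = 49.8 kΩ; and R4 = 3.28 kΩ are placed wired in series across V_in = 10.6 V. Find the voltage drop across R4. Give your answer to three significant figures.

V ≈ 0.273 V

Total series resistance ΣR = 5.63 + 68.5 + 49.8 + 3.28 = 127.2 kΩ.
V = V_in · R/ΣR = 10.6 × 0.02578 = 0.2733 V.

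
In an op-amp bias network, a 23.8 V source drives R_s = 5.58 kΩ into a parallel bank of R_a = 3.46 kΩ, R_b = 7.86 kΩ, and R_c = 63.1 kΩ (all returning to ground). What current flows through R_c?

Combine the parallel branches: R_p = (1/3.46 + 1/7.86 + 1/63.1)⁻¹ = 2.314 kΩ.
V_A = 23.8 × 2.314/7.894 = 6.977 V.
I(R_c) = V_A / R_c = 6.977/63.1 = 0.1106 mA.

I ≈ 0.111 mA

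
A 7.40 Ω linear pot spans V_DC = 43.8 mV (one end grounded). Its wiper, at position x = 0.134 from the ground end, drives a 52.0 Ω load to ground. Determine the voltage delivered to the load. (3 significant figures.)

V_out ≈ 5.77 mV

Lower segment x·R_p = 0.9916 Ω; upper segment (1−x)·R_p = 6.408 Ω.
(x·R_p) ‖ R_L = 0.9730 Ω.
V_out = 43.8 × 0.9730/(6.408 + 0.9730) = 5.774 mV.
(Unloaded: V_out = x·V_DC = 5.87 mV.)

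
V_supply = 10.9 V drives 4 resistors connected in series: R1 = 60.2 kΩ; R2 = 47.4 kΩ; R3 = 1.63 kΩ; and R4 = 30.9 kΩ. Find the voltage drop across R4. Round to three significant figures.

ΣR = 60.2 + 47.4 + 1.63 + 30.9 = 140.1 kΩ.
By the voltage-divider rule, V = 10.9 × 30.90/140.1 = 2.404 V.

V ≈ 2.40 V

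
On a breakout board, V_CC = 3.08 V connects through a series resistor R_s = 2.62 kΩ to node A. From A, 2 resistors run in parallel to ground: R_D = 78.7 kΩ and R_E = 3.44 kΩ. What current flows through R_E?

Equivalent of the parallel group: R_p = 3.296 kΩ.
V_A by voltage divider: V_A = 3.08 × 3.296/(2.62 + 3.296) = 1.716 V.
I(R_E) = V_A / R_E = 1.716/3.44 = 0.4988 mA.

I ≈ 0.499 mA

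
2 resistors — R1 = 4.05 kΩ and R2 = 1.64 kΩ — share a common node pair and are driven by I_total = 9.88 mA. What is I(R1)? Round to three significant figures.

Two-branch current divider: I_k = I_total · R_other/(R_1 + R_2).
So I = 9.88 × 1.64/5.690 = 2.848 mA.

I ≈ 2.85 mA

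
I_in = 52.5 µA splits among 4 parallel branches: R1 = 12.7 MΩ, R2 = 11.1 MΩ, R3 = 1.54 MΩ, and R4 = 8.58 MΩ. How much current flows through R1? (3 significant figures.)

I ≈ 4.42 µA

Conductances: ΣG = 1/12.7 + 1/11.1 + 1/1.54 + 1/8.58 = 0.9347 (1/MΩ).
Current divider: I(R1) = I_in · G_k/ΣG = 52.5 × (0.07874/0.9347) = 52.5 × 0.08424 = 4.423 µA.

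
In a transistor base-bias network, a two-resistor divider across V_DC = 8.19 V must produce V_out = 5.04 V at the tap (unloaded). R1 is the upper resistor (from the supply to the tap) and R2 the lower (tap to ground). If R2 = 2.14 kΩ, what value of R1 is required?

R1 ≈ 1.34 kΩ

Required fraction k = V_out/V_DC = 0.6154.
R1 = R2·(1/k − 1) = 2.14 × 0.6250 = 1.338 kΩ.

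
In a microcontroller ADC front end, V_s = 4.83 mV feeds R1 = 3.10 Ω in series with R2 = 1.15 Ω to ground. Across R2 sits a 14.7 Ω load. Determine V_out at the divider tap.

First combine the lower leg with the load: R2 ‖ R_L = 1.067 Ω.
Voltage divider with the loaded lower leg: V_out = 4.83 × 1.067/(3.10 + 1.067) = 4.83 × 0.2560 = 1.236 mV.

V_out ≈ 1.24 mV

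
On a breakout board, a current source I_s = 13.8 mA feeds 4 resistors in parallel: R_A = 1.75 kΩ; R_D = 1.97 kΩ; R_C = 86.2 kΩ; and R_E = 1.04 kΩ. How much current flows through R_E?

Conductances: ΣG = 1/1.75 + 1/1.97 + 1/86.2 + 1/1.04 = 2.052 (1/kΩ).
By the current-divider rule, I = I_s · G_k/ΣG = 13.8 × 0.4685 = 6.466 mA.

I ≈ 6.47 mA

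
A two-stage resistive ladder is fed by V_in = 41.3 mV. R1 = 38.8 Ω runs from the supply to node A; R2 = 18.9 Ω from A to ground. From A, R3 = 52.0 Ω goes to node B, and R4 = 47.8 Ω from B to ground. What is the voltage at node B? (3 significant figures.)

V_B ≈ 5.75 mV

Node A sees R2 in parallel with the series input of stage 2, R3 + R4 = 99.80 Ω.
R2 ‖ (R3+R4) = 15.89 Ω.
V_A = 41.3 × 15.89/(38.8 + 15.89) = 12.00 mV.
Stage 2 is unloaded, so V_B = V_A · R4/(R3+R4) = 12.00 × 47.8/99.80 = 5.747 mV.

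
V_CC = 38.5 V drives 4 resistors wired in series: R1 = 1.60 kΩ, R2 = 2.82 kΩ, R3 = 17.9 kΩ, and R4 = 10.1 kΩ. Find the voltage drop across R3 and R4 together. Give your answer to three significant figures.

V ≈ 33.3 V

ΣR = 1.60 + 2.82 + 17.9 + 10.1 = 32.42 kΩ.
R_{R3..R4} = 17.9 + 10.1 = 28.00 kΩ.
V = V_CC · R/ΣR = 38.5 × 0.8637 = 33.25 V.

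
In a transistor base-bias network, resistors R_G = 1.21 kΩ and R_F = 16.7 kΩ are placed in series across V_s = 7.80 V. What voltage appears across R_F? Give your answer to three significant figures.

Total series resistance ΣR = 1.21 + 16.7 = 17.91 kΩ.
Voltage divider: V = V_s · (16.70 / 17.91) = 7.80 × 0.9324 = 7.273 V.

V ≈ 7.27 V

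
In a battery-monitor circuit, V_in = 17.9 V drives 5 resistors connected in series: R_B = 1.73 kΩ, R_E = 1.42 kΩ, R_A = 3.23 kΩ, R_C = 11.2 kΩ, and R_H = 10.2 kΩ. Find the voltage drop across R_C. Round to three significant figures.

V ≈ 7.22 V

ΣR = 1.73 + 1.42 + 3.23 + 11.2 + 10.2 = 27.78 kΩ.
V = V_in · R/ΣR = 17.9 × 0.4032 = 7.217 V.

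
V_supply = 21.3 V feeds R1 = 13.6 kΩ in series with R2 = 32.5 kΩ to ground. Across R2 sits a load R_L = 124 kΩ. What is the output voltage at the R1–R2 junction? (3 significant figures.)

R2 ‖ R_L = (32.5 × 124)/(32.5 + 124) = 25.75 kΩ.
Voltage divider with the loaded lower leg: V_out = 21.3 × 25.75/(13.6 + 25.75) = 21.3 × 0.6544 = 13.94 V.
(Unloaded it would be 15.0 V; the load pulls it down.)

V_out ≈ 13.9 V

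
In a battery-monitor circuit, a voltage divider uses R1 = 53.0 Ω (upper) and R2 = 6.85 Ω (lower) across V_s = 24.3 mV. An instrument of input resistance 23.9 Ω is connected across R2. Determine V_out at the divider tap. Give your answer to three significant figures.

V_out ≈ 2.22 mV

R2 ‖ R_L = (6.85 × 23.9)/(6.85 + 23.9) = 5.324 Ω.
Then V_out = V_s · R2'/(R1 + R2') = 24.3 × 5.324/58.32 = 2.218 mV.
(Unloaded it would be 2.78 mV; the load pulls it down.)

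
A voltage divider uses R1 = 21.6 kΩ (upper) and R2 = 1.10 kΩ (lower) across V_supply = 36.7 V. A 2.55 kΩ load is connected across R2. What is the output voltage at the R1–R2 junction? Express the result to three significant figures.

The load sits in parallel with R2, giving an effective lower resistance R2' = R2·R_L/(R2+R_L) = 0.7685 kΩ.
Then V_out = V_supply · R2'/(R1 + R2') = 36.7 × 0.7685/22.37 = 1.261 V.
(Unloaded it would be 1.78 V; the load pulls it down.)

V_out ≈ 1.26 V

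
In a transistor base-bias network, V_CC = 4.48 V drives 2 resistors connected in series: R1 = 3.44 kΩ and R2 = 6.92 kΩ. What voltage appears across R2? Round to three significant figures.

V ≈ 2.99 V

ΣR = 3.44 + 6.92 = 10.36 kΩ.
Voltage divider: V = V_CC · (6.920 / 10.36) = 4.48 × 0.6680 = 2.992 V.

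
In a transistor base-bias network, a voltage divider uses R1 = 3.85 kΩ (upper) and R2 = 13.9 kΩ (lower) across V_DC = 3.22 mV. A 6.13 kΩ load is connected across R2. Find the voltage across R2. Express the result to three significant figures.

V_out ≈ 1.69 mV

The load sits in parallel with R2, giving an effective lower resistance R2' = R2·R_L/(R2+R_L) = 4.254 kΩ.
Now apply the divider: V_out = 3.22 × 0.5249 = 1.690 mV.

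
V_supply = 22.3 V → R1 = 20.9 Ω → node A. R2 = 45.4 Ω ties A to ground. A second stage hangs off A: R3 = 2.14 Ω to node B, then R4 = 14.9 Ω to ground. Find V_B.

The second stage (R3 + R4 = 17.04 Ω) loads node A in parallel with R2.
Effective lower resistance at A: R2 ‖ 17.04 = 12.39 Ω.
First divider: V_A = V_supply · 12.39/(20.9 + 12.39) = 8.300 V.
V_B = V_A × 0.8744 = 7.257 V.

V_B ≈ 7.26 V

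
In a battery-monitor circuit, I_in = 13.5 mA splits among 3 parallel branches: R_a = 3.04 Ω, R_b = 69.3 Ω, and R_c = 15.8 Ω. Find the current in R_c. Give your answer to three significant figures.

I ≈ 2.10 mA

Total conductance ΣG = 1/3.04 + 1/69.3 + 1/15.8 = 0.4067 (units of 1/Ω).
Current divider: I(R_c) = I_in · G_k/ΣG = 13.5 × (0.06329/0.4067) = 13.5 × 0.1556 = 2.101 mA.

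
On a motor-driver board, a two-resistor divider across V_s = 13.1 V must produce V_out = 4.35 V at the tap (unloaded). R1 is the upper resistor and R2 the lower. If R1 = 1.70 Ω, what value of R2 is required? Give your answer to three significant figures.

The divider ratio is R2/(R1+R2) = 4.35/13.1 = 0.3321.
Rearranging, R2 = R1·k/(1−k) = 1.70 × 0.4971 = 0.8451 Ω.

R2 ≈ 0.845 Ω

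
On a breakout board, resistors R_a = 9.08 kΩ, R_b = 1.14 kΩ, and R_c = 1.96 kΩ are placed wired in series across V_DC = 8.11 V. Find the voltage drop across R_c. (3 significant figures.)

ΣR = 9.08 + 1.14 + 1.96 = 12.18 kΩ.
By the voltage-divider rule, V = 8.11 × 1.960/12.18 = 1.305 V.

V ≈ 1.31 V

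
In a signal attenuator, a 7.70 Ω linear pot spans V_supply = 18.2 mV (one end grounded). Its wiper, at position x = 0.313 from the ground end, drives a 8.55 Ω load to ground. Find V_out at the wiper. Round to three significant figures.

V_out ≈ 4.77 mV

The pot divides into 5.290 Ω above the wiper and 2.410 Ω below.
(x·R_p) ‖ R_L = 1.880 Ω.
Then V_out = V_supply · 1.880/(5.290 + 1.880) = 4.772 mV.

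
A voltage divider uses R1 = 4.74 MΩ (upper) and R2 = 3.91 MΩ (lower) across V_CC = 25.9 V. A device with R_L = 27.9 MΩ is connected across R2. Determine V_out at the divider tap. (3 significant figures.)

R2 ‖ R_L = (3.91 × 27.9)/(3.91 + 27.9) = 3.429 MΩ.
Voltage divider with the loaded lower leg: V_out = 25.9 × 3.429/(4.74 + 3.429) = 25.9 × 0.4198 = 10.87 V.

V_out ≈ 10.9 V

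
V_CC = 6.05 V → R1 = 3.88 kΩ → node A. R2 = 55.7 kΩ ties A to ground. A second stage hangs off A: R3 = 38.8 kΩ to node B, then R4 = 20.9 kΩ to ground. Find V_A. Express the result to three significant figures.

V_A ≈ 5.33 V

Looking into the second stage from A: R3 + R4 = 59.70 kΩ appears in parallel with R2.
R2 ‖ (R3+R4) = 28.82 kΩ.
V_A = 6.05 × 28.82/(3.88 + 28.82) = 5.332 V.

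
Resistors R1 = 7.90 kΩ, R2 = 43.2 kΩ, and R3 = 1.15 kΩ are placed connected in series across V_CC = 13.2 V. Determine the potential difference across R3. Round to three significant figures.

ΣR = 7.90 + 43.2 + 1.15 = 52.25 kΩ.
By the voltage-divider rule, V = 13.2 × 1.150/52.25 = 0.2905 V.

V ≈ 0.291 V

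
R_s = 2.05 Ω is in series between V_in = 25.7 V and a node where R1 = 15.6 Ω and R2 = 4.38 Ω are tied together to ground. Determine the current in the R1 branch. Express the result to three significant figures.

Combine the parallel branches: R_p = (1/15.6 + 1/4.38)⁻¹ = 3.420 Ω.
V_A = 25.7 × 3.420/5.470 = 16.07 V.
Branch current I = V_A/R1 = 16.07/15.6 = 1.030 A.

I ≈ 1.03 A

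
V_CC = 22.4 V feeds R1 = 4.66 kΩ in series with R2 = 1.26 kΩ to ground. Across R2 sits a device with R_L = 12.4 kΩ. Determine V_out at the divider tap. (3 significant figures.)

First combine the lower leg with the load: R2 ‖ R_L = 1.144 kΩ.
Now apply the divider: V_out = 22.4 × 0.1971 = 4.414 V.
(Unloaded it would be 4.77 V; the load pulls it down.)

V_out ≈ 4.41 V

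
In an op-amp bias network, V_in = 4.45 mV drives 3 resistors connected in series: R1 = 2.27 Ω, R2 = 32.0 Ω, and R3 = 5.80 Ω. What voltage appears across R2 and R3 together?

ΣR = 2.27 + 32.0 + 5.80 = 40.07 Ω.
R_{R2..R3} = 32.0 + 5.80 = 37.80 Ω.
V = V_in · R/ΣR = 4.45 × 0.9433 = 4.198 mV.

V ≈ 4.20 mV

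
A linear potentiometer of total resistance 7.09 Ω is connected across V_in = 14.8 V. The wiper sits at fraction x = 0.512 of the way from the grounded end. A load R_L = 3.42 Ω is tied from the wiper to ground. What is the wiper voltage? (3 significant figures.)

Split the track: R_lower = x·R_p = 3.630 Ω, R_upper = (1−x)·R_p = 3.460 Ω.
Lower segment in parallel with the load: 3.630 ‖ 3.42 = 1.761 Ω.
Then V_out = V_in · 1.761/(3.460 + 1.761) = 4.992 V.
(Unloaded: V_out = x·V_in = 7.58 V.)

V_out ≈ 4.99 V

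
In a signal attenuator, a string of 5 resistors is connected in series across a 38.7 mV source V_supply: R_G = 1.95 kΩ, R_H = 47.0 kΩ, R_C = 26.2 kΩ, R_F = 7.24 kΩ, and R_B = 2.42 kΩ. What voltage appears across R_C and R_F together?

V ≈ 15.3 mV

Series total: ΣR = 1.95 + 47.0 + 26.2 + 7.24 + 2.42 = 84.81 kΩ.
R_{R_C..R_F} = 26.2 + 7.24 = 33.44 kΩ.
By the voltage-divider rule, V = 38.7 × 33.44/84.81 = 15.26 mV.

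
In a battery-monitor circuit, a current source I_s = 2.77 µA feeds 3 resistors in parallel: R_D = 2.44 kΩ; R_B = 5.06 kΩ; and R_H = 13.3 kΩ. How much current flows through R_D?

Total conductance ΣG = 1/2.44 + 1/5.06 + 1/13.3 = 0.6827 (units of 1/kΩ).
By the current-divider rule, I = I_s · G_k/ΣG = 2.77 × 0.6004 = 1.663 µA.

I ≈ 1.66 µA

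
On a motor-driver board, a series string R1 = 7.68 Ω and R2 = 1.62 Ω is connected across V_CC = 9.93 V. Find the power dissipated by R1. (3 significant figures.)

P ≈ 8.76 W

Series current I = V_CC/ΣR = 9.93/9.300 = 1.068 A.
P(R1) = I²·R1 = (1.068)² × 7.68 = 8.756 W.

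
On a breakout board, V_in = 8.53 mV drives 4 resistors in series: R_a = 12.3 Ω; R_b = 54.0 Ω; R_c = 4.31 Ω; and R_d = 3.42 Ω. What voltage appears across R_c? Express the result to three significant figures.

V ≈ 0.497 mV

ΣR = 12.3 + 54.0 + 4.31 + 3.42 = 74.03 Ω.
V = V_in · R/ΣR = 8.53 × 0.05822 = 0.4966 mV.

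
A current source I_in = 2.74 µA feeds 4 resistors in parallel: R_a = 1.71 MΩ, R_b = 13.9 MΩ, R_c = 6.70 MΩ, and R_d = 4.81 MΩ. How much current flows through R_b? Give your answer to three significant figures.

Conductances: ΣG = 1/1.71 + 1/13.9 + 1/6.70 + 1/4.81 = 1.014 (1/MΩ).
By the current-divider rule, I = I_in · G_k/ΣG = 2.74 × 0.07096 = 0.1944 µA.

I ≈ 0.194 µA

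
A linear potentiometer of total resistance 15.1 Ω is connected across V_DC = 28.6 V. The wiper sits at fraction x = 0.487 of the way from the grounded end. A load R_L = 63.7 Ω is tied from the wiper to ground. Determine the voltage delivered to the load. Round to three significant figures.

Lower segment x·R_p = 7.354 Ω; upper segment (1−x)·R_p = 7.746 Ω.
Lower segment in parallel with the load: 7.354 ‖ 63.7 = 6.593 Ω.
Then V_out = V_DC · 6.593/(7.746 + 6.593) = 13.15 V.

V_out ≈ 13.1 V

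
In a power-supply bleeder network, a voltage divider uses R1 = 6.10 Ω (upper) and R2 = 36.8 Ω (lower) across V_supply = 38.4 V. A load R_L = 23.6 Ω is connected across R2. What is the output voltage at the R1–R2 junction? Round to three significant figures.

First combine the lower leg with the load: R2 ‖ R_L = 14.38 Ω.
Then V_out = V_supply · R2'/(R1 + R2') = 38.4 × 14.38/20.48 = 26.96 V.

V_out ≈ 27.0 V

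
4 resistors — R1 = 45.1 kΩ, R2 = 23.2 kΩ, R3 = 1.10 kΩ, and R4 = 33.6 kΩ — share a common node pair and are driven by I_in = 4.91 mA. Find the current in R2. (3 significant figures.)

I ≈ 0.211 mA

Conductances: ΣG = 1/45.1 + 1/23.2 + 1/1.10 + 1/33.6 = 1.004 (1/kΩ).
Current divider: I(R2) = I_in · G_k/ΣG = 4.91 × (0.04310/1.004) = 4.91 × 0.04293 = 0.2108 mA.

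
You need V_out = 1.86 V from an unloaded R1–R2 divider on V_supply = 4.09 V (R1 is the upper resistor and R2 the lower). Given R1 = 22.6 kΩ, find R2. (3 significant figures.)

The divider ratio is R2/(R1+R2) = 1.86/4.09 = 0.4548.
Rearranging, R2 = R1·k/(1−k) = 22.6 × 0.8341 = 18.85 kΩ.

R2 ≈ 18.9 kΩ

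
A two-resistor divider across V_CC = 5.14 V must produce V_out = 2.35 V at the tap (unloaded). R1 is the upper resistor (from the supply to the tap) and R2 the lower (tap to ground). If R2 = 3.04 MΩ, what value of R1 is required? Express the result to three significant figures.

R1 ≈ 3.61 MΩ

V_out/V_CC = R2/(R1+R2) = 0.4572.
Rearranging, R1 = R2·(1−k)/k = 3.04 × 1.187 = 3.609 MΩ.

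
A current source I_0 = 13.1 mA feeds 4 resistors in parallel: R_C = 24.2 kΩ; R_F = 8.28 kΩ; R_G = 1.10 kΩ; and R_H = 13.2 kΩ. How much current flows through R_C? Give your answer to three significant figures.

ΣG = 1/24.2 + 1/8.28 + 1/1.10 + 1/13.2 = 1.147.
R_C takes the fraction G_k/ΣG = 0.04132/1.147 = 0.03603, so I = 13.1 × 0.03603 = 0.4720 mA.

I ≈ 0.472 mA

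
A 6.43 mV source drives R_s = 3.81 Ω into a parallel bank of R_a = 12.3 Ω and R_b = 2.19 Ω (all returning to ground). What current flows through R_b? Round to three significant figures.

I ≈ 0.963 mA

Combine the parallel branches: R_p = (1/12.3 + 1/2.19)⁻¹ = 1.859 Ω.
V_A = 6.43 × 1.859/5.669 = 2.109 mV.
Branch current I = V_A/R_b = 2.109/2.19 = 0.9628 mA.
(Check via current divider: I_total = 1.134 mA; share G_k/ΣG = 0.8489 → same result.)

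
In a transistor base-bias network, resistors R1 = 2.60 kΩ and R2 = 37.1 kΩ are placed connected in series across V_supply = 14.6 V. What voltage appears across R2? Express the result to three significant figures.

Series total: ΣR = 2.60 + 37.1 = 39.70 kΩ.
V = V_supply · R/ΣR = 14.6 × 0.9345 = 13.64 V.

V ≈ 13.6 V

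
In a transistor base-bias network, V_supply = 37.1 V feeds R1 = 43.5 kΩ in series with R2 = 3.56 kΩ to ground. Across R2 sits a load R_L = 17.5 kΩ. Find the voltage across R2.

R2 ‖ R_L = (3.56 × 17.5)/(3.56 + 17.5) = 2.958 kΩ.
Voltage divider with the loaded lower leg: V_out = 37.1 × 2.958/(43.5 + 2.958) = 37.1 × 0.06367 = 2.362 V.
(Unloaded it would be 2.81 V; the load pulls it down.)

V_out ≈ 2.36 V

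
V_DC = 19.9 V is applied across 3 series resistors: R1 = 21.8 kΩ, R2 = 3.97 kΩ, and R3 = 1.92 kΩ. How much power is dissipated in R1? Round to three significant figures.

P ≈ 11.3 mW

Series current I = V_DC/ΣR = 19.9/27.69 = 0.7187 mA.
P(R1) = I²·R1 = (0.7187)² × 21.8 = 11.26 mW.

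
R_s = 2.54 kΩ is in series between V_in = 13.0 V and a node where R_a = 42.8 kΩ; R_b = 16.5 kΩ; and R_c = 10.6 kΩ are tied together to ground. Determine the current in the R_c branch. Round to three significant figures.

Parallel bank: R_p = 1/(1/42.8 + 1/16.5 + 1/10.6) = 5.608 kΩ.
V_A by voltage divider: V_A = 13.0 × 5.608/(2.54 + 5.608) = 8.948 V.
I(R_c) = V_A / R_c = 8.948/10.6 = 0.8441 mA.

I ≈ 0.844 mA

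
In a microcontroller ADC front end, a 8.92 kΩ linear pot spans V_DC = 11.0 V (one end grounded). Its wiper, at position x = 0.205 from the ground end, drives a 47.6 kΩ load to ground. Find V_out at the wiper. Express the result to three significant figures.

The pot divides into 7.091 kΩ above the wiper and 1.829 kΩ below.
(x·R_p) ‖ R_L = 1.761 kΩ.
Then V_out = V_DC · 1.761/(7.091 + 1.761) = 2.188 V.

V_out ≈ 2.19 V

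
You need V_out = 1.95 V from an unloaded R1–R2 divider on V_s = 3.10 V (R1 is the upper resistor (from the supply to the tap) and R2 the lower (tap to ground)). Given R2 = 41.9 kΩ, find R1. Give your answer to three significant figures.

The divider ratio is R2/(R1+R2) = 1.95/3.10 = 0.6290.
Rearranging, R1 = R2·(1−k)/k = 41.9 × 0.5897 = 24.71 kΩ.

R1 ≈ 24.7 kΩ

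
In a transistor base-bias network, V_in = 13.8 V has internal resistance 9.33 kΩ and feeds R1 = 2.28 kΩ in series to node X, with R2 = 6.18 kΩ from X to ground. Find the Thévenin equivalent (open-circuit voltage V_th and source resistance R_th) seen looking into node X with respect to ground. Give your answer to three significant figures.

R1' = 9.33 + 2.28 = 11.61 kΩ (source resistance + R1).
Open-circuit (no load on X): V_th = V_in · R2/(R1' + R2) = 13.8 × 6.18/(11.61 + 6.18) = 4.794 V.
With V_in suppressed (replaced by a short), R_th = R1' ‖ R2 = (11.61 × 6.18)/(11.61 + 6.18) = 4.033 kΩ.

V_th ≈ 4.79 V, R_th ≈ 4.03 kΩ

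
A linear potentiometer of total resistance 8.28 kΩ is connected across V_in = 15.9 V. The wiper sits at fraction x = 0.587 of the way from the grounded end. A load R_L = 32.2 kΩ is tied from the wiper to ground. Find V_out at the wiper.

V_out ≈ 8.79 V

The pot divides into 3.420 kΩ above the wiper and 4.860 kΩ below.
R_L loads the lower segment: effective lower R = 4.223 kΩ.
Then V_out = V_in · 4.223/(3.420 + 4.223) = 8.786 V.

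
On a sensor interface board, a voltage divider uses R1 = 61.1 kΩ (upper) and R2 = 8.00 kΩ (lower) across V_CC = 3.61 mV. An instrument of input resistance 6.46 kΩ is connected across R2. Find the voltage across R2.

First combine the lower leg with the load: R2 ‖ R_L = 3.574 kΩ.
Now apply the divider: V_out = 3.61 × 0.05526 = 0.1995 mV.

V_out ≈ 0.199 mV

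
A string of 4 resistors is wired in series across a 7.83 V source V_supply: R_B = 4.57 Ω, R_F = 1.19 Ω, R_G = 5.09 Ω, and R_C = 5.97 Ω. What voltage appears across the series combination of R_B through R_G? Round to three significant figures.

V ≈ 5.05 V

ΣR = 4.57 + 1.19 + 5.09 + 5.97 = 16.82 Ω.
R_{R_B..R_G} = 4.57 + 1.19 + 5.09 = 10.85 Ω.
V = V_supply · R/ΣR = 7.83 × 0.6451 = 5.051 V.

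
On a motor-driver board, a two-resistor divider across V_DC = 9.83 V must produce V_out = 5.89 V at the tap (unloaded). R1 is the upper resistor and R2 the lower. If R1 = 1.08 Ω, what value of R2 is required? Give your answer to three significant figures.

R2 ≈ 1.61 Ω

V_out/V_DC = R2/(R1+R2) = 0.5992.
Rearranging, R2 = R1·k/(1−k) = 1.08 × 1.495 = 1.615 Ω.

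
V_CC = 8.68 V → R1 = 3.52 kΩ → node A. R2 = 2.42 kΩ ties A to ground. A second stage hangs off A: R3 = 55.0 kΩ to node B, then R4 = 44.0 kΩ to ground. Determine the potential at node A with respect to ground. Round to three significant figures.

Looking into the second stage from A: R3 + R4 = 99.00 kΩ appears in parallel with R2.
Effective lower resistance at A: R2 ‖ 99.00 = 2.362 kΩ.
So V_A = 8.68 × 0.4016 = 3.486 V.

V_A ≈ 3.49 V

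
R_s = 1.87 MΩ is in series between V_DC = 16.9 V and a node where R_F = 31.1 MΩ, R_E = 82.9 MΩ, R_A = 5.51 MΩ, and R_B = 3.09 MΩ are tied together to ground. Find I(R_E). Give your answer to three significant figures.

I ≈ 0.101 µA

Equivalent of the parallel group: R_p = 1.820 MΩ.
V_A = 16.9 × 1.820/3.690 = 8.336 V.
Branch current I = V_A/R_E = 8.336/82.9 = 0.1006 µA.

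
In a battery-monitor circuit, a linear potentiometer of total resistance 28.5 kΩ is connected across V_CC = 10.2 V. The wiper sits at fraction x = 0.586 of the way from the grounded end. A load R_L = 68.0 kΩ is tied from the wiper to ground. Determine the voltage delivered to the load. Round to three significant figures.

V_out ≈ 5.43 V

The pot divides into 11.80 kΩ above the wiper and 16.70 kΩ below.
R_L loads the lower segment: effective lower R = 13.41 kΩ.
V_out = 10.2 × 13.41/(11.80 + 13.41) = 5.426 V.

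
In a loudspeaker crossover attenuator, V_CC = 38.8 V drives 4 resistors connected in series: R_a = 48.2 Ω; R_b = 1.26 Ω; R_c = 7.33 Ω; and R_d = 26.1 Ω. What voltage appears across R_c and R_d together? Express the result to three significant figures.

Total series resistance ΣR = 48.2 + 1.26 + 7.33 + 26.1 = 82.89 Ω.
R_{R_c..R_d} = 7.33 + 26.1 = 33.43 Ω.
V = V_CC · R/ΣR = 38.8 × 0.4033 = 15.65 V.

V ≈ 15.6 V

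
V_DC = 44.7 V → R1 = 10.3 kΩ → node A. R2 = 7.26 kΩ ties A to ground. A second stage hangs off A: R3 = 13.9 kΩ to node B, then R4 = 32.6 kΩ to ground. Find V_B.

V_B ≈ 11.9 V

Looking into the second stage from A: R3 + R4 = 46.50 kΩ appears in parallel with R2.
Effective lower resistance at A: R2 ‖ 46.50 = 6.280 kΩ.
V_A = 44.7 × 6.280/(10.3 + 6.280) = 16.93 V.
Then the unloaded second divider: V_B = V_A × R4/(R3+R4) = 16.93 × 0.7011 = 11.87 V.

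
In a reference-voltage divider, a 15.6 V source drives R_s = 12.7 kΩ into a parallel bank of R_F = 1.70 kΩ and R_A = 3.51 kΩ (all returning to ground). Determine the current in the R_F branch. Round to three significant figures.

Combine the parallel branches: R_p = (1/1.70 + 1/3.51)⁻¹ = 1.145 kΩ.
V_A = 15.6 × 1.145/13.85 = 1.290 V.
I(R_F) = V_A / R_F = 1.290/1.70 = 0.7591 mA.

I ≈ 0.759 mA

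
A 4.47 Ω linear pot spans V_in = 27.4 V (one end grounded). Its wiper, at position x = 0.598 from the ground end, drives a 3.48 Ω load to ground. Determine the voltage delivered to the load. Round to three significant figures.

V_out ≈ 12.5 V

Split the track: R_lower = x·R_p = 2.673 Ω, R_upper = (1−x)·R_p = 1.797 Ω.
Lower segment in parallel with the load: 2.673 ‖ 3.48 = 1.512 Ω.
Loaded-divider output: V_out = 27.4 × 0.4569 = 12.52 V.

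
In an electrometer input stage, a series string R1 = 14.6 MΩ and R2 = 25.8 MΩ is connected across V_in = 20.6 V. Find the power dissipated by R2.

P ≈ 6.71 µW

The common current is I = 20.6/40.40 = 0.5099 µA.
P(R2) = I²·R2 = (0.5099)² × 25.8 = 6.708 µW.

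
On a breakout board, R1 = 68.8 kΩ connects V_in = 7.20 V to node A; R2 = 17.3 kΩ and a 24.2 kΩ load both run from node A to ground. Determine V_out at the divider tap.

V_out ≈ 0.921 V

R2 ‖ R_L = (17.3 × 24.2)/(17.3 + 24.2) = 10.09 kΩ.
Then V_out = V_in · R2'/(R1 + R2') = 7.20 × 10.09/78.89 = 0.9207 V.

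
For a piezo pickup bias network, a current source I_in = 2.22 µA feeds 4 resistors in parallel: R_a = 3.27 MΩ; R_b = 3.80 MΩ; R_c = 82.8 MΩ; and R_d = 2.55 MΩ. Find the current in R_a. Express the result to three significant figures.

I ≈ 0.698 µA

Total conductance ΣG = 1/3.27 + 1/3.80 + 1/82.8 + 1/2.55 = 0.9732 (units of 1/MΩ).
R_a takes the fraction G_k/ΣG = 0.3058/0.9732 = 0.3142, so I = 2.22 × 0.3142 = 0.6976 µA.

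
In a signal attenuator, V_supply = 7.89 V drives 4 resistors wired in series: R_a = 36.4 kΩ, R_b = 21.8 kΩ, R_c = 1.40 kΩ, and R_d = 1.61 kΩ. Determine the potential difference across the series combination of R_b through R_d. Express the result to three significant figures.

V ≈ 3.20 V

ΣR = 36.4 + 21.8 + 1.40 + 1.61 = 61.21 kΩ.
R_{R_b..R_d} = 21.8 + 1.40 + 1.61 = 24.81 kΩ.
By the voltage-divider rule, V = 7.89 × 24.81/61.21 = 3.198 V.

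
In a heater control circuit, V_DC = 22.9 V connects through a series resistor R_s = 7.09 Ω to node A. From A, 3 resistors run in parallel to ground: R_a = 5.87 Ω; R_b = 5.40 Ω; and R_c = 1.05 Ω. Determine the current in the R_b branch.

I ≈ 0.413 A

Equivalent of the parallel group: R_p = 0.7646 Ω.
V_A = 22.9 × 0.7646/7.855 = 2.229 V.
Branch current I = V_A/R_b = 2.229/5.40 = 0.4128 A.
(Equivalently: I_total = 2.915 A, then current-divider fraction G_k/ΣG = 0.1416.)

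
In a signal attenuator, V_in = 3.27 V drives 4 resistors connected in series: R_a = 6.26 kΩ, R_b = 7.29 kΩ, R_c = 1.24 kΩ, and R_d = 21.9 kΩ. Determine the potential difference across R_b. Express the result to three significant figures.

ΣR = 6.26 + 7.29 + 1.24 + 21.9 = 36.69 kΩ.
By the voltage-divider rule, V = 3.27 × 7.290/36.69 = 0.6497 V.

V ≈ 0.650 V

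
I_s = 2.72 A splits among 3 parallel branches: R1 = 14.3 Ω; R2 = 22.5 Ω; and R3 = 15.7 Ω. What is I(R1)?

Conductances: ΣG = 1/14.3 + 1/22.5 + 1/15.7 = 0.1781 (1/Ω).
Current divider: I(R1) = I_s · G_k/ΣG = 2.72 × (0.06993/0.1781) = 2.72 × 0.3927 = 1.068 A.

I ≈ 1.07 A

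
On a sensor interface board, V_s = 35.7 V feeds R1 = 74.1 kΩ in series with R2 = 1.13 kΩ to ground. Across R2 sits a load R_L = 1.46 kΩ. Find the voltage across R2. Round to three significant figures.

First combine the lower leg with the load: R2 ‖ R_L = 0.6370 kΩ.
Now apply the divider: V_out = 35.7 × 0.008523 = 0.3043 V.
(Unloaded it would be 0.536 V; the load pulls it down.)

V_out ≈ 0.304 V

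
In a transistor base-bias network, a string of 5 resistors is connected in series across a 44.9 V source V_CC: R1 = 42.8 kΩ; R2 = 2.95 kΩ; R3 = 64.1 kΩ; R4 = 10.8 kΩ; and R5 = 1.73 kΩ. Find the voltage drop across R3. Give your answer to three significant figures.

V ≈ 23.5 V

Series total: ΣR = 42.8 + 2.95 + 64.1 + 10.8 + 1.73 = 122.4 kΩ.
By the voltage-divider rule, V = 44.9 × 64.10/122.4 = 23.52 V.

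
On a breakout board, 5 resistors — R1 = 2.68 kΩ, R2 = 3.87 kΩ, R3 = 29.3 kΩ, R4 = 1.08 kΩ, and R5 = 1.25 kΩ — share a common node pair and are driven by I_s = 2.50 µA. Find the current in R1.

Conductances: ΣG = 1/2.68 + 1/3.87 + 1/29.3 + 1/1.08 + 1/1.25 = 2.392 (1/kΩ).
R1 takes the fraction G_k/ΣG = 0.3731/2.392 = 0.1560, so I = 2.50 × 0.1560 = 0.3900 µA.

I ≈ 0.390 µA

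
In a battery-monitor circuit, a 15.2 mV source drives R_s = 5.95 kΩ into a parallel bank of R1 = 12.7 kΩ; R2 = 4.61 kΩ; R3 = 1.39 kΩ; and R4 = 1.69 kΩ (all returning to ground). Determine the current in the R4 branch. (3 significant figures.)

Combine the parallel branches: R_p = (1/12.7 + 1/4.61 + 1/1.39 + 1/1.69)⁻¹ = 0.6224 kΩ.
Node voltage V_A = V_s · R_p/(R_s + R_p) = 15.2 × 0.09469 = 1.439 mV.
Branch current I = V_A/R4 = 1.439/1.69 = 0.8517 µA.

I ≈ 0.852 µA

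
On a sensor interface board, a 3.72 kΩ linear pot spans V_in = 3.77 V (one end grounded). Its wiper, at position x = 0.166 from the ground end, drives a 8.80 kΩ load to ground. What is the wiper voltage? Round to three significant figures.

V_out ≈ 0.591 V

Lower segment x·R_p = 0.6175 kΩ; upper segment (1−x)·R_p = 3.102 kΩ.
(x·R_p) ‖ R_L = 0.5770 kΩ.
Then V_out = V_in · 0.5770/(3.102 + 0.5770) = 0.5912 V.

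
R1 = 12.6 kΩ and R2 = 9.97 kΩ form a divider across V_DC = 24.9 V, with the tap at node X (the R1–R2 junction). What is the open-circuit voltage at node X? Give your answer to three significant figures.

V_th ≈ 11.0 V

With X open, the divider is unloaded: V_th = 24.9 × 9.97/22.57 = 11.00 V.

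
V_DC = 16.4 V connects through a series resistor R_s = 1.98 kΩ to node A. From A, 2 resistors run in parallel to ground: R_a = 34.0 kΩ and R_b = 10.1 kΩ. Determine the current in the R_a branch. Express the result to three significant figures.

I ≈ 0.385 mA

Equivalent of the parallel group: R_p = 7.787 kΩ.
V_A = 16.4 × 7.787/9.767 = 13.08 V.
I(R_a) = V_A / R_a = 13.08/34.0 = 0.3846 mA.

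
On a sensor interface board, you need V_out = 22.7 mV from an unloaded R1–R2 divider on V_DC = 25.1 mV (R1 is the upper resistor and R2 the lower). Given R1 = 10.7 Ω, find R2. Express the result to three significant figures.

V_out/V_DC = R2/(R1+R2) = 0.9044.
Rearranging, R2 = R1·k/(1−k) = 10.7 × 9.458 = 101.2 Ω.

R2 ≈ 101 Ω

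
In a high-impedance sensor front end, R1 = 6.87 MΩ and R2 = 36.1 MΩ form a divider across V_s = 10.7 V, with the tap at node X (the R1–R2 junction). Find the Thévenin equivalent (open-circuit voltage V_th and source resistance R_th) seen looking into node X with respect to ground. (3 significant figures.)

V_th ≈ 8.99 V, R_th ≈ 5.77 MΩ

With X open, the divider is unloaded: V_th = 10.7 × 36.1/42.97 = 8.989 V.
With V_s suppressed (replaced by a short), R_th = R1 ‖ R2 = (6.870 × 36.1)/(6.870 + 36.1) = 5.772 MΩ.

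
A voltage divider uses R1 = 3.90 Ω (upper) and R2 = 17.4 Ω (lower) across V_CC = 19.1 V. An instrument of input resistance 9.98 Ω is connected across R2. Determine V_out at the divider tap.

V_out ≈ 11.8 V

First combine the lower leg with the load: R2 ‖ R_L = 6.342 Ω.
Voltage divider with the loaded lower leg: V_out = 19.1 × 6.342/(3.90 + 6.342) = 19.1 × 0.6192 = 11.83 V.
(Unloaded it would be 15.6 V; the load pulls it down.)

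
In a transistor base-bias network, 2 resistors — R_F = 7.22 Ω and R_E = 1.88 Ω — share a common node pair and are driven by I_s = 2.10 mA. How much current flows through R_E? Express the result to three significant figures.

Two-branch current divider: I_k = I_s · R_other/(R_1 + R_2).
I(R_E) = 2.10 × 7.22/(7.22 + 1.88) = 2.10 × 0.7934 = 1.666 mA.

I ≈ 1.67 mA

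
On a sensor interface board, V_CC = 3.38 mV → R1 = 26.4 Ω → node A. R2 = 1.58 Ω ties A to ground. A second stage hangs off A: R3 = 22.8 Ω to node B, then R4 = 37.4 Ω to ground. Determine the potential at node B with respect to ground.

V_B ≈ 0.116 mV

The second stage (R3 + R4 = 60.20 Ω) loads node A in parallel with R2.
Effective lower resistance at A: R2 ‖ 60.20 = 1.540 Ω.
First divider: V_A = V_CC · 1.540/(26.4 + 1.540) = 0.1863 mV.
Then the unloaded second divider: V_B = V_A × R4/(R3+R4) = 0.1863 × 0.6213 = 0.1157 mV.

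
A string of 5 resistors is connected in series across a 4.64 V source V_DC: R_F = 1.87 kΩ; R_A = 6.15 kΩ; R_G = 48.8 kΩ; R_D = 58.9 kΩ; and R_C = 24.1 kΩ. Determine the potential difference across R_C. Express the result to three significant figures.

V ≈ 0.800 V

ΣR = 1.87 + 6.15 + 48.8 + 58.9 + 24.1 = 139.8 kΩ.
By the voltage-divider rule, V = 4.64 × 24.10/139.8 = 0.7998 V.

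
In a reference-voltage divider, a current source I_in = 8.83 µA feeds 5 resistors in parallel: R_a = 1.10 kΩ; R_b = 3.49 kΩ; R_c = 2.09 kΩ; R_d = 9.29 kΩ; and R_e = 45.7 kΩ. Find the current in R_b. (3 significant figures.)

Conductances: ΣG = 1/1.10 + 1/3.49 + 1/2.09 + 1/9.29 + 1/45.7 = 1.804 (1/kΩ).
R_b takes the fraction G_k/ΣG = 0.2865/1.804 = 0.1589, so I = 8.83 × 0.1589 = 1.403 µA.

I ≈ 1.40 µA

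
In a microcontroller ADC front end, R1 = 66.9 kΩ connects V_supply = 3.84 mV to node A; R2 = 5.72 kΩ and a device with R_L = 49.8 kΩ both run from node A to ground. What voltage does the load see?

First combine the lower leg with the load: R2 ‖ R_L = 5.131 kΩ.
Then V_out = V_supply · R2'/(R1 + R2') = 3.84 × 5.131/72.03 = 0.2735 mV.

V_out ≈ 0.274 mV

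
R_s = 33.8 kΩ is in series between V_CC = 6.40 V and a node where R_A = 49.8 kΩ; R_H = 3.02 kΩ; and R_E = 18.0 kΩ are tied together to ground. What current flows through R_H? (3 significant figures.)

I ≈ 0.144 mA

Equivalent of the parallel group: R_p = 2.458 kΩ.
Node voltage V_A = V_CC · R_p/(R_s + R_p) = 6.40 × 0.06780 = 0.4339 V.
Branch current I = V_A/R_H = 0.4339/3.02 = 0.1437 mA.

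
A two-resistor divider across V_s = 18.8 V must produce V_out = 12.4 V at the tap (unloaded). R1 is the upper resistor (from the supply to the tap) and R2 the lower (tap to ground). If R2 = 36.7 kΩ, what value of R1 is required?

R1 ≈ 18.9 kΩ

Required fraction k = V_out/V_s = 0.6596.
So R1 = R2 · (V_s/V_out − 1) = 36.7 × (18.8/12.4 − 1) = 36.7 × 0.5161 = 18.94 kΩ.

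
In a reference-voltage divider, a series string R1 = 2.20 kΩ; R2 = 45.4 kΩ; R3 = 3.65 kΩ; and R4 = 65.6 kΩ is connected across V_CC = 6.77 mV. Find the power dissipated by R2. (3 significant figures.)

P ≈ 0.152 nW

The common current is I = 6.77/116.8 = 0.05794 µA.
P(R2) = I²·R2 = (0.05794)² × 45.4 = 0.1524 nW.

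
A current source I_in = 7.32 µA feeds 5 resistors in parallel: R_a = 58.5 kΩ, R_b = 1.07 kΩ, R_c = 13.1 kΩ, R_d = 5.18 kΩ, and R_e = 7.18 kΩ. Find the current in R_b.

I ≈ 5.03 µA

Total conductance ΣG = 1/58.5 + 1/1.07 + 1/13.1 + 1/5.18 + 1/7.18 = 1.360 (units of 1/kΩ).
Current divider: I(R_b) = I_in · G_k/ΣG = 7.32 × (0.9346/1.360) = 7.32 × 0.6870 = 5.029 µA.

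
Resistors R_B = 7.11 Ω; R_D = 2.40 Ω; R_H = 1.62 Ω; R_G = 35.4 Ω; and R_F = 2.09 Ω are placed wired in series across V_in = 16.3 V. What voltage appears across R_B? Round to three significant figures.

V ≈ 2.38 V

Total series resistance ΣR = 7.11 + 2.40 + 1.62 + 35.4 + 2.09 = 48.62 Ω.
By the voltage-divider rule, V = 16.3 × 7.110/48.62 = 2.384 V.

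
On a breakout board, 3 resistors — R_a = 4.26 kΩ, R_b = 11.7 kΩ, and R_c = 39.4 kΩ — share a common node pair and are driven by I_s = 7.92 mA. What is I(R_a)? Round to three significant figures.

I ≈ 5.38 mA

Conductances: ΣG = 1/4.26 + 1/11.7 + 1/39.4 = 0.3456 (1/kΩ).
R_a takes the fraction G_k/ΣG = 0.2347/0.3456 = 0.6792, so I = 7.92 × 0.6792 = 5.380 mA.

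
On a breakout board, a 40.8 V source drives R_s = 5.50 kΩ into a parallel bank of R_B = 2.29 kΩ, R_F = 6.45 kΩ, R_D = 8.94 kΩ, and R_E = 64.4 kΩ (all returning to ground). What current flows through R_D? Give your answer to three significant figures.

Parallel bank: R_p = 1/(1/2.29 + 1/6.45 + 1/8.94 + 1/64.4) = 1.391 kΩ.
Node voltage V_A = V_in · R_p/(R_s + R_p) = 40.8 × 0.2018 = 8.234 V.
I(R_D) = V_A / R_D = 8.234/8.94 = 0.9210 mA.
(Check via current divider: I_total = 5.921 mA; share G_k/ΣG = 0.1556 → same result.)

I ≈ 0.921 mA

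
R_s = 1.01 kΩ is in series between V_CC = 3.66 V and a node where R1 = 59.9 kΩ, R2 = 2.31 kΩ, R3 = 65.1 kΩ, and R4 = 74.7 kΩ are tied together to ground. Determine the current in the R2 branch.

I ≈ 1.07 mA

Equivalent of the parallel group: R_p = 2.091 kΩ.
V_A = 3.66 × 2.091/3.101 = 2.468 V.
Branch current I = V_A/R2 = 2.468/2.31 = 1.068 mA.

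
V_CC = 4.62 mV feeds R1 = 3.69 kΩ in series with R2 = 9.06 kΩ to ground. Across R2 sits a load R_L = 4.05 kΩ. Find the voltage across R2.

V_out ≈ 1.99 mV

The load sits in parallel with R2, giving an effective lower resistance R2' = R2·R_L/(R2+R_L) = 2.799 kΩ.
Voltage divider with the loaded lower leg: V_out = 4.62 × 2.799/(3.69 + 2.799) = 4.62 × 0.4313 = 1.993 mV.
(Unloaded it would be 3.28 mV; the load pulls it down.)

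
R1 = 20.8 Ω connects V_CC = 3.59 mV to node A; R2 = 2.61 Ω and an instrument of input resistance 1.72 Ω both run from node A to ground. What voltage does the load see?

V_out ≈ 0.170 mV

The load sits in parallel with R2, giving an effective lower resistance R2' = R2·R_L/(R2+R_L) = 1.037 Ω.
Voltage divider with the loaded lower leg: V_out = 3.59 × 1.037/(20.8 + 1.037) = 3.59 × 0.04748 = 0.1704 mV.
(Unloaded it would be 0.400 mV; the load pulls it down.)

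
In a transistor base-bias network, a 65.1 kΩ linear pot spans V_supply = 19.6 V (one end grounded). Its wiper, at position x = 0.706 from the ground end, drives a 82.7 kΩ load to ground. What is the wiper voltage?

The pot divides into 19.14 kΩ above the wiper and 45.96 kΩ below.
(x·R_p) ‖ R_L = 29.54 kΩ.
Then V_out = V_supply · 29.54/(19.14 + 29.54) = 11.89 V.

V_out ≈ 11.9 V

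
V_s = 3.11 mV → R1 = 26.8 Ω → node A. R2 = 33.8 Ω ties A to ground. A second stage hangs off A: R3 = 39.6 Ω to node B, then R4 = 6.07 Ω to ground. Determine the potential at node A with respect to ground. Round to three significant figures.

Node A sees R2 in parallel with the series input of stage 2, R3 + R4 = 45.67 Ω.
R2 ‖ (R3+R4) = 19.42 Ω.
So V_A = 3.11 × 0.4202 = 1.307 mV.

V_A ≈ 1.31 mV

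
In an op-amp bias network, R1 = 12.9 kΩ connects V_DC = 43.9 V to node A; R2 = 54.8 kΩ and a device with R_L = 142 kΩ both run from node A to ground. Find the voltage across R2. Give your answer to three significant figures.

The load sits in parallel with R2, giving an effective lower resistance R2' = R2·R_L/(R2+R_L) = 39.54 kΩ.
Then V_out = V_DC · R2'/(R1 + R2') = 43.9 × 39.54/52.44 = 33.10 V.

V_out ≈ 33.1 V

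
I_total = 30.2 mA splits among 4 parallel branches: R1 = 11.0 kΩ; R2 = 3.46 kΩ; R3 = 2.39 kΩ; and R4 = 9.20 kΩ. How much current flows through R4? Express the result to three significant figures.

Conductances: ΣG = 1/11.0 + 1/3.46 + 1/2.39 + 1/9.20 = 0.9070 (1/kΩ).
By the current-divider rule, I = I_total · G_k/ΣG = 30.2 × 0.1198 = 3.619 mA.

I ≈ 3.62 mA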